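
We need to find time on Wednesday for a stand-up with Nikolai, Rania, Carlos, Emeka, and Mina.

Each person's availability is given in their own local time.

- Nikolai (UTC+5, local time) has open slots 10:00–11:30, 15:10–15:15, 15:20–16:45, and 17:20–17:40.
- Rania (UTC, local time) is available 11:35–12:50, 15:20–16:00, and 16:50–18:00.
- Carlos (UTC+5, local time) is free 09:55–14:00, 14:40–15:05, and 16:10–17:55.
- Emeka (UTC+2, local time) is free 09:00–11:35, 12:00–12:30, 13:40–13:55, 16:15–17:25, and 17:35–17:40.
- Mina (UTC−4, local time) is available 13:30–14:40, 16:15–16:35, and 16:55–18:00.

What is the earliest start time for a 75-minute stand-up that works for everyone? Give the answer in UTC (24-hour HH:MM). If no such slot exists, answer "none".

Nikolai → UTC: 05:00–06:30, 10:10–10:15, 10:20–11:45, 12:20–12:40.
Rania → UTC: 11:35–12:50, 15:20–16:00, 16:50–18:00.
Carlos → UTC: 04:55–09:00, 09:40–10:05, 11:10–12:55.
Emeka → UTC: 07:00–09:35, 10:00–10:30, 11:40–11:55, 14:15–15:25, 15:35–15:40.
Mina → UTC: 17:30–18:40, 20:15–20:35, 20:55–22:00.
Nikolai ∩ Rania: 11:35–11:45, 12:20–12:40.
Nikolai ∩ Rania ∩ Carlos: 11:35–11:45, 12:20–12:40.
Nikolai ∩ Rania ∩ Carlos ∩ Emeka: 11:40–11:45.
Nikolai ∩ Rania ∩ Carlos ∩ Emeka ∩ Mina: (none).
Windows ≥ 75 min: (none).

none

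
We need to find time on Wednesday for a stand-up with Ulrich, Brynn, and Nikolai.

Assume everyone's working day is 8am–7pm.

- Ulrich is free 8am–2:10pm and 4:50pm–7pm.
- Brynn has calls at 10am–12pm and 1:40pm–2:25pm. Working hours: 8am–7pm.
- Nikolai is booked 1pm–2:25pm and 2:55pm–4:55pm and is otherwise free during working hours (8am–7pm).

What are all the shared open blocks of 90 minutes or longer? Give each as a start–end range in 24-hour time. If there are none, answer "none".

08:00–10:00, 16:55–19:00

Brynn free within 08:00–19:00: 08:00–10:00, 12:00–13:40, 14:25–19:00.
Nikolai free within 08:00–19:00: 08:00–13:00, 14:25–14:55, 16:55–19:00.
Ulrich ∩ Brynn: 08:00–10:00, 12:00–13:40, 16:50–19:00.
Ulrich ∩ Brynn ∩ Nikolai: 08:00–10:00, 12:00–13:00, 16:55–19:00.
Windows ≥ 90 min: 08:00–10:00, 16:55–19:00.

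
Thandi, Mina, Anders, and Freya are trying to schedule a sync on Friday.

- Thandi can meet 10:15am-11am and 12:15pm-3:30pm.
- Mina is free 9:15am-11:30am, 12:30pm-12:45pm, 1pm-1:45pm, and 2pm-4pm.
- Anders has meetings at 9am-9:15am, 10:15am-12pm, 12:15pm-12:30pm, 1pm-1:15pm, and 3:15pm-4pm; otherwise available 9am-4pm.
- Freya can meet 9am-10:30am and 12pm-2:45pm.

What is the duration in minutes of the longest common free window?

45 minutes

Anders free within 09:00–16:00: 09:15–10:15, 12:00–12:15, 12:30–13:00, 13:15–15:15.
Thandi ∩ Mina: 10:15–11:00, 12:30–12:45, 13:00–13:45, 14:00–15:30.
Thandi ∩ Mina ∩ Anders: 12:30–12:45, 13:15–13:45, 14:00–15:15.
Thandi ∩ Mina ∩ Anders ∩ Freya: 12:30–12:45, 13:15–13:45, 14:00–14:45.
Common window lengths: 15, 30, 45 min; longest is 45.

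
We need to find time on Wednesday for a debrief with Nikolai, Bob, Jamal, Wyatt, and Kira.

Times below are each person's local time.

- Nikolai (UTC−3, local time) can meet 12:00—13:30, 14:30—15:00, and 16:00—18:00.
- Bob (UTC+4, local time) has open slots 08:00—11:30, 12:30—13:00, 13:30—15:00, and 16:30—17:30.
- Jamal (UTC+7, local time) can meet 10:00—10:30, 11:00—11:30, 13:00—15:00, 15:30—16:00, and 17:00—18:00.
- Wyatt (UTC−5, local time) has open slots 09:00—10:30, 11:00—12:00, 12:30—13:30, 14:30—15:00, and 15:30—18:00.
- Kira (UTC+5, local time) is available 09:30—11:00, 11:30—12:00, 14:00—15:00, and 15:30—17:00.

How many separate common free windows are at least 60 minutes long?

Nikolai → UTC: 15:00–16:30, 17:30–18:00, 19:00–21:00.
Bob → UTC: 04:00–07:30, 08:30–09:00, 09:30–11:00, 12:30–13:30.
Jamal → UTC: 03:00–03:30, 04:00–04:30, 06:00–08:00, 08:30–09:00, 10:00–11:00.
Wyatt → UTC: 14:00–15:30, 16:00–17:00, 17:30–18:30, 19:30–20:00, 20:30–23:00.
Kira → UTC: 04:30–06:00, 06:30–07:00, 09:00–10:00, 10:30–12:00.
Nikolai ∩ Bob: (none).
Nikolai ∩ Bob ∩ Jamal: (none).
Nikolai ∩ Bob ∩ Jamal ∩ Wyatt: (none).
Nikolai ∩ Bob ∩ Jamal ∩ Wyatt ∩ Kira: (none).
Windows ≥ 60 min: (none).
That's 0 windows.

0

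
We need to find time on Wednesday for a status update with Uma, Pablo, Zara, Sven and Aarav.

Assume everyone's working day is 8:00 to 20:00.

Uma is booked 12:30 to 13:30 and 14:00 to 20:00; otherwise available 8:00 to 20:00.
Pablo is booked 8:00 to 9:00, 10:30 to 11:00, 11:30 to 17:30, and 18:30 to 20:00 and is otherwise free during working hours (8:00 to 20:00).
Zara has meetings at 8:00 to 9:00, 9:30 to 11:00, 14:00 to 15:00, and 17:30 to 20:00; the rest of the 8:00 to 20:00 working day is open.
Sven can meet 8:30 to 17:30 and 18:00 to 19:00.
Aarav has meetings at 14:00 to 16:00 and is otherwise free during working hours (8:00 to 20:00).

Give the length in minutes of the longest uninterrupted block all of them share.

30 minutes

Uma free within 08:00–20:00: 08:00–12:30, 13:30–14:00.
Pablo free within 08:00–20:00: 09:00–10:30, 11:00–11:30, 17:30–18:30.
Zara free within 08:00–20:00: 09:00–09:30, 11:00–14:00, 15:00–17:30.
Aarav free within 08:00–20:00: 08:00–14:00, 16:00–20:00.
Uma ∩ Pablo: 09:00–10:30, 11:00–11:30.
Uma ∩ Pablo ∩ Zara: 09:00–09:30, 11:00–11:30.
Uma ∩ Pablo ∩ Zara ∩ Sven: 09:00–09:30, 11:00–11:30.
Uma ∩ Pablo ∩ Zara ∩ Sven ∩ Aarav: 09:00–09:30, 11:00–11:30.
Common window lengths: 30, 30 min; longest is 30.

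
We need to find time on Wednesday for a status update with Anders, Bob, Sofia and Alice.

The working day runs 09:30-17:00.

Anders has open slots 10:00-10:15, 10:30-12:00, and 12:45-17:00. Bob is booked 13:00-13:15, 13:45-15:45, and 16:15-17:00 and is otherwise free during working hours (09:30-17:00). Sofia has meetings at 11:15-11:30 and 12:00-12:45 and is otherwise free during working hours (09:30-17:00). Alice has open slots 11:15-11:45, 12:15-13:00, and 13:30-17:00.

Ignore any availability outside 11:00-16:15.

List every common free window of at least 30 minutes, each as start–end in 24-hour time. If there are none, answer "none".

15:45–16:15

Bob free within 09:30–17:00: 09:30–13:00, 13:15–13:45, 15:45–16:15.
Sofia free within 09:30–17:00: 09:30–11:15, 11:30–12:00, 12:45–17:00.
Anders ∩ Bob: 10:00–10:15, 10:30–12:00, 12:45–13:00, 13:15–13:45, 15:45–16:15.
Anders ∩ Bob ∩ Sofia: 10:00–10:15, 10:30–11:15, 11:30–12:00, 12:45–13:00, 13:15–13:45, 15:45–16:15.
Anders ∩ Bob ∩ Sofia ∩ Alice: 11:30–11:45, 12:45–13:00, 13:30–13:45, 15:45–16:15.
Restricted to 11:00–16:15: 11:30–11:45, 12:45–13:00, 13:30–13:45, 15:45–16:15.
Windows ≥ 30 min: 15:45–16:15.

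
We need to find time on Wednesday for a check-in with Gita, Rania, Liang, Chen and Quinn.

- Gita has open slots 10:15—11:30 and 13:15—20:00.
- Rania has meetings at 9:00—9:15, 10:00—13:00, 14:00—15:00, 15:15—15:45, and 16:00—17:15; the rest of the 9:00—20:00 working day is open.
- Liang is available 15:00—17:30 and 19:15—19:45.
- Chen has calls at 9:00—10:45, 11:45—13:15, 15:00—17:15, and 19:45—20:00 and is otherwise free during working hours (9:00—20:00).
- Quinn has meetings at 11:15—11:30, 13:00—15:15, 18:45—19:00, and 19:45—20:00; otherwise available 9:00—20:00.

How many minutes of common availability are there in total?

45 minutes

Rania free within 09:00–20:00: 09:15–10:00, 13:00–14:00, 15:00–15:15, 15:45–16:00, 17:15–20:00.
Chen free within 09:00–20:00: 10:45–11:45, 13:15–15:00, 17:15–19:45.
Quinn free within 09:00–20:00: 09:00–11:15, 11:30–13:00, 15:15–18:45, 19:00–19:45.
Gita ∩ Rania: 13:15–14:00, 15:00–15:15, 15:45–16:00, 17:15–20:00.
Gita ∩ Rania ∩ Liang: 15:00–15:15, 15:45–16:00, 17:15–17:30, 19:15–19:45.
Gita ∩ Rania ∩ Liang ∩ Chen: 17:15–17:30, 19:15–19:45.
Gita ∩ Rania ∩ Liang ∩ Chen ∩ Quinn: 17:15–17:30, 19:15–19:45.
Total common minutes: 15 + 30 = 45.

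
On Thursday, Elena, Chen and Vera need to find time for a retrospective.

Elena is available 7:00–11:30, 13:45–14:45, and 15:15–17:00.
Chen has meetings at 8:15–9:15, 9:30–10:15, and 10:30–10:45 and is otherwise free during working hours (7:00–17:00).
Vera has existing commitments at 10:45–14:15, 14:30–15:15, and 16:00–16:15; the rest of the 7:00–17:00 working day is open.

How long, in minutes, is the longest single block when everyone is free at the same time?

75 minutes

Chen free within 07:00–17:00: 07:00–08:15, 09:15–09:30, 10:15–10:30, 10:45–17:00.
Vera free within 07:00–17:00: 07:00–10:45, 14:15–14:30, 15:15–16:00, 16:15–17:00.
Elena ∩ Chen: 07:00–08:15, 09:15–09:30, 10:15–10:30, 10:45–11:30, 13:45–14:45, 15:15–17:00.
Elena ∩ Chen ∩ Vera: 07:00–08:15, 09:15–09:30, 10:15–10:30, 14:15–14:30, 15:15–16:00, 16:15–17:00.
Common window lengths: 75, 15, 15, 15, 45, 45 min; longest is 75.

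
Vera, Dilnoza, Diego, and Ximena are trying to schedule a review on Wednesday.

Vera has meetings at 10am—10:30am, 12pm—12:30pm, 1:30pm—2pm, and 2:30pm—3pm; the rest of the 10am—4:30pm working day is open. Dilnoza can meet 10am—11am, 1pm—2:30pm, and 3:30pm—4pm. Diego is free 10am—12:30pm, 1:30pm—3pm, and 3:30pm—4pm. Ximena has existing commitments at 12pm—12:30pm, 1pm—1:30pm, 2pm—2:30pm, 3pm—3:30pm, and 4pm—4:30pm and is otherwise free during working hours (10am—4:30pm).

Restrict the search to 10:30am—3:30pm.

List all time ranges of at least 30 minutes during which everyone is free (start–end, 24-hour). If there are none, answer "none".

Vera free within 10:00–16:30: 10:30–12:00, 12:30–13:30, 14:00–14:30, 15:00–16:30.
Ximena free within 10:00–16:30: 10:00–12:00, 12:30–13:00, 13:30–14:00, 14:30–15:00, 15:30–16:00.
Vera ∩ Dilnoza: 10:30–11:00, 13:00–13:30, 14:00–14:30, 15:30–16:00.
Vera ∩ Dilnoza ∩ Diego: 10:30–11:00, 14:00–14:30, 15:30–16:00.
Vera ∩ Dilnoza ∩ Diego ∩ Ximena: 10:30–11:00, 15:30–16:00.
Restricted to 10:30–15:30: 10:30–11:00.
Windows ≥ 30 min: 10:30–11:00.

10:30–11:00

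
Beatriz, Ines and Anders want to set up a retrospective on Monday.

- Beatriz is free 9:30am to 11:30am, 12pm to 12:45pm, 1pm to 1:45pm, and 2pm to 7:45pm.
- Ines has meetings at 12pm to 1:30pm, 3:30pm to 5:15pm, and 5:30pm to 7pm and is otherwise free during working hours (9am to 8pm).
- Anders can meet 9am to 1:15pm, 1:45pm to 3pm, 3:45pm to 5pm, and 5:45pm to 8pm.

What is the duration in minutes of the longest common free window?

120 minutes

Ines free within 09:00–20:00: 09:00–12:00, 13:30–15:30, 17:15–17:30, 19:00–20:00.
Beatriz ∩ Ines: 09:30–11:30, 13:30–13:45, 14:00–15:30, 17:15–17:30, 19:00–19:45.
Beatriz ∩ Ines ∩ Anders: 09:30–11:30, 14:00–15:00, 19:00–19:45.
Common window lengths: 120, 60, 45 min; longest is 120.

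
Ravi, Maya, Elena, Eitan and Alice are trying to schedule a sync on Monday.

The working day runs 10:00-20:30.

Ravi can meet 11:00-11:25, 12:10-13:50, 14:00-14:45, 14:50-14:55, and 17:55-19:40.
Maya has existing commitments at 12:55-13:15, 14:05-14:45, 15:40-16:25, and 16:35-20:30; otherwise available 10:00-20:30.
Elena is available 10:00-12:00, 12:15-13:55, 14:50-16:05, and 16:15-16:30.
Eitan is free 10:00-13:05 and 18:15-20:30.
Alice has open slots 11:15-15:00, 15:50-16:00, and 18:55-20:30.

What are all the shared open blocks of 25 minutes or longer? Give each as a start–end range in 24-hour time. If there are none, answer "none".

12:15–12:55

Maya free within 10:00–20:30: 10:00–12:55, 13:15–14:05, 14:45–15:40, 16:25–16:35.
Ravi ∩ Maya: 11:00–11:25, 12:10–12:55, 13:15–13:50, 14:00–14:05, 14:50–14:55.
Ravi ∩ Maya ∩ Elena: 11:00–11:25, 12:15–12:55, 13:15–13:50, 14:50–14:55.
Ravi ∩ Maya ∩ Elena ∩ Eitan: 11:00–11:25, 12:15–12:55.
Ravi ∩ Maya ∩ Elena ∩ Eitan ∩ Alice: 11:15–11:25, 12:15–12:55.
Windows ≥ 25 min: 12:15–12:55.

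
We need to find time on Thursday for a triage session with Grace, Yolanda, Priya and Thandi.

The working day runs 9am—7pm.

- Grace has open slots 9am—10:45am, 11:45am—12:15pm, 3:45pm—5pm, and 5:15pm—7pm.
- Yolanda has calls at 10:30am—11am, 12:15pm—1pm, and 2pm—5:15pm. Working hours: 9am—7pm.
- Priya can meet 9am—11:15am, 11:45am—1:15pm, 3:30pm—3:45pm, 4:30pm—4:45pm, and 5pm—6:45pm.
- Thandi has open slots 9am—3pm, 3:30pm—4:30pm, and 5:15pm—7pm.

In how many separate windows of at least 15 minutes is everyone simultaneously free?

Yolanda free within 09:00–19:00: 09:00–10:30, 11:00–12:15, 13:00–14:00, 17:15–19:00.
Grace ∩ Yolanda: 09:00–10:30, 11:45–12:15, 17:15–19:00.
Grace ∩ Yolanda ∩ Priya: 09:00–10:30, 11:45–12:15, 17:15–18:45.
Grace ∩ Yolanda ∩ Priya ∩ Thandi: 09:00–10:30, 11:45–12:15, 17:15–18:45.
Windows ≥ 15 min: 09:00–10:30, 11:45–12:15, 17:15–18:45.
That's 3 windows.

3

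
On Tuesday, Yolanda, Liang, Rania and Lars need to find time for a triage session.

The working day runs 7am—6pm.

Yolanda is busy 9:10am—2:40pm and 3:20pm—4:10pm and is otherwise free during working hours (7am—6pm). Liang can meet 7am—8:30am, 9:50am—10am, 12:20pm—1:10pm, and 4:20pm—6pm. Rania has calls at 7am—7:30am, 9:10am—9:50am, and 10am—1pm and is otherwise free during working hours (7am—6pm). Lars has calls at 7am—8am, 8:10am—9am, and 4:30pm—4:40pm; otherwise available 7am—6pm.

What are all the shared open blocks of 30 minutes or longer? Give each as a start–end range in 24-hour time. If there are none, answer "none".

Yolanda free within 07:00–18:00: 07:00–09:10, 14:40–15:20, 16:10–18:00.
Rania free within 07:00–18:00: 07:30–09:10, 09:50–10:00, 13:00–18:00.
Lars free within 07:00–18:00: 08:00–08:10, 09:00–16:30, 16:40–18:00.
Yolanda ∩ Liang: 07:00–08:30, 16:20–18:00.
Yolanda ∩ Liang ∩ Rania: 07:30–08:30, 16:20–18:00.
Yolanda ∩ Liang ∩ Rania ∩ Lars: 08:00–08:10, 16:20–16:30, 16:40–18:00.
Windows ≥ 30 min: 16:40–18:00.

16:40–18:00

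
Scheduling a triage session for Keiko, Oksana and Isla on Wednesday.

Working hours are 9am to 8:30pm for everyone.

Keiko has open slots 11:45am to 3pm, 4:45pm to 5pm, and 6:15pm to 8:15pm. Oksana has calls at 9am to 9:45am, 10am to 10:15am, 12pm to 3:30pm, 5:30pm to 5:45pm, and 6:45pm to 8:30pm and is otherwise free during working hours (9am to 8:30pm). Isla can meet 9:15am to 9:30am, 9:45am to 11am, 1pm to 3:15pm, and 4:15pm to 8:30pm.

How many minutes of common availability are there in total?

45 minutes

Oksana free within 09:00–20:30: 09:45–10:00, 10:15–12:00, 15:30–17:30, 17:45–18:45.
Keiko ∩ Oksana: 11:45–12:00, 16:45–17:00, 18:15–18:45.
Keiko ∩ Oksana ∩ Isla: 16:45–17:00, 18:15–18:45.
Total common minutes: 15 + 30 = 45.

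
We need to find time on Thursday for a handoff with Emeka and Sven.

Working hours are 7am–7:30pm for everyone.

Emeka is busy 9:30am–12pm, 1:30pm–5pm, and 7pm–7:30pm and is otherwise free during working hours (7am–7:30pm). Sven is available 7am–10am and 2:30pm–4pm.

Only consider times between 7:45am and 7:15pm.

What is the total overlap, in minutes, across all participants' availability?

105 minutes

Emeka free within 07:00–19:30: 07:00–09:30, 12:00–13:30, 17:00–19:00.
Emeka ∩ Sven: 07:00–09:30.
Restricted to 07:45–19:15: 07:45–09:30.
Total common minutes: 105.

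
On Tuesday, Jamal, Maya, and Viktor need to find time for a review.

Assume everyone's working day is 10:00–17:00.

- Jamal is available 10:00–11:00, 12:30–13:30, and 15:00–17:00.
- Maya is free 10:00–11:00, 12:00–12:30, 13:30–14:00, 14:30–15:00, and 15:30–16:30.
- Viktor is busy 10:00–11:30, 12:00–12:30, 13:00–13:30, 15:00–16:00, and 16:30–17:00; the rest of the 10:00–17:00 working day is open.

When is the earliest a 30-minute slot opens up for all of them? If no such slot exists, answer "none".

16:00

Viktor free within 10:00–17:00: 11:30–12:00, 12:30–13:00, 13:30–15:00, 16:00–16:30.
Jamal ∩ Maya: 10:00–11:00, 15:30–16:30.
Jamal ∩ Maya ∩ Viktor: 16:00–16:30.
Windows ≥ 30 min: 16:00–16:30.
Earliest such window starts at 16:00.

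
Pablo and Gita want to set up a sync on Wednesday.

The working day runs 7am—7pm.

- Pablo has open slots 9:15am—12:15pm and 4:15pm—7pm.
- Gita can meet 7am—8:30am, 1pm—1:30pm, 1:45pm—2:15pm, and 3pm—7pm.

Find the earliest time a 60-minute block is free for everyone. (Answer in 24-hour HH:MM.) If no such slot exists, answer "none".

16:15

Pablo ∩ Gita: 16:15–19:00.
Windows ≥ 60 min: 16:15–19:00.
Earliest such window starts at 16:15.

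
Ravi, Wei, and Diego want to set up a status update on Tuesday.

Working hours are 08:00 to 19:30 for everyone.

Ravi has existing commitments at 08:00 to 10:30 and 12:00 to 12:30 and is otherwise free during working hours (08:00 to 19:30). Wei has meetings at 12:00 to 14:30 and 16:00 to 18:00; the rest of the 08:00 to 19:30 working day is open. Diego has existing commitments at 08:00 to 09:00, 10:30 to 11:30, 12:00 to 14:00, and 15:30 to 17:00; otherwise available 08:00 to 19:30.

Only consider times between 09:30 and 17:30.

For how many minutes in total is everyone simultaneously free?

90 minutes

Ravi free within 08:00–19:30: 10:30–12:00, 12:30–19:30.
Wei free within 08:00–19:30: 08:00–12:00, 14:30–16:00, 18:00–19:30.
Diego free within 08:00–19:30: 09:00–10:30, 11:30–12:00, 14:00–15:30, 17:00–19:30.
Ravi ∩ Wei: 10:30–12:00, 14:30–16:00, 18:00–19:30.
Ravi ∩ Wei ∩ Diego: 11:30–12:00, 14:30–15:30, 18:00–19:30.
Restricted to 09:30–17:30: 11:30–12:00, 14:30–15:30.
Total common minutes: 30 + 60 = 90.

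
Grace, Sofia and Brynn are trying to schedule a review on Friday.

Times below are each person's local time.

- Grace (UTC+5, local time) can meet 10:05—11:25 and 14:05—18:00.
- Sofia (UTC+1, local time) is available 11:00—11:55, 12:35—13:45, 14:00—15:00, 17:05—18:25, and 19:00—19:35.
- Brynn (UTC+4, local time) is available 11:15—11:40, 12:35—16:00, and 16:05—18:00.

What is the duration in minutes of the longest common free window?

55 minutes

Grace → UTC: 05:05–06:25, 09:05–13:00.
Sofia → UTC: 10:00–10:55, 11:35–12:45, 13:00–14:00, 16:05–17:25, 18:00–18:35.
Brynn → UTC: 07:15–07:40, 08:35–12:00, 12:05–14:00.
Grace ∩ Sofia: 10:00–10:55, 11:35–12:45.
Grace ∩ Sofia ∩ Brynn: 10:00–10:55, 11:35–12:00, 12:05–12:45.
Common window lengths: 55, 25, 40 min; longest is 55.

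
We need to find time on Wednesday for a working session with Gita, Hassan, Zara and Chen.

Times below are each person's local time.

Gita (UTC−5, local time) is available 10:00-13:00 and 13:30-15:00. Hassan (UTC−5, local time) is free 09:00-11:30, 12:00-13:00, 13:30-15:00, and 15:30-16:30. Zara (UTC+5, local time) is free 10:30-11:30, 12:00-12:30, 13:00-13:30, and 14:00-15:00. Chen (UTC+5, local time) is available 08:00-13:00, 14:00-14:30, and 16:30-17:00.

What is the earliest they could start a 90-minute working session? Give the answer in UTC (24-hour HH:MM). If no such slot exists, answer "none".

Gita → UTC: 15:00–18:00, 18:30–20:00.
Hassan → UTC: 14:00–16:30, 17:00–18:00, 18:30–20:00, 20:30–21:30.
Zara → UTC: 05:30–06:30, 07:00–07:30, 08:00–08:30, 09:00–10:00.
Chen → UTC: 03:00–08:00, 09:00–09:30, 11:30–12:00.
Gita ∩ Hassan: 15:00–16:30, 17:00–18:00, 18:30–20:00.
Gita ∩ Hassan ∩ Zara: (none).
Gita ∩ Hassan ∩ Zara ∩ Chen: (none).
Windows ≥ 90 min: (none).

none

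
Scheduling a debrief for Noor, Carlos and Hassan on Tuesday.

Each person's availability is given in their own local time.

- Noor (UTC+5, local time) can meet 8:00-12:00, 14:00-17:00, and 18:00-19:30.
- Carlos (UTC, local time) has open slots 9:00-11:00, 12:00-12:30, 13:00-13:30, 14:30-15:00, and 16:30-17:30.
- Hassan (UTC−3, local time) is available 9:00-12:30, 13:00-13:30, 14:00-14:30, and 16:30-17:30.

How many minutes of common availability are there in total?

Noor → UTC: 03:00–07:00, 09:00–12:00, 13:00–14:30.
Carlos → UTC: 09:00–11:00, 12:00–12:30, 13:00–13:30, 14:30–15:00, 16:30–17:30.
Hassan → UTC: 12:00–15:30, 16:00–16:30, 17:00–17:30, 19:30–20:30.
Noor ∩ Carlos: 09:00–11:00, 13:00–13:30.
Noor ∩ Carlos ∩ Hassan: 13:00–13:30.
Total common minutes: 30.

30 minutes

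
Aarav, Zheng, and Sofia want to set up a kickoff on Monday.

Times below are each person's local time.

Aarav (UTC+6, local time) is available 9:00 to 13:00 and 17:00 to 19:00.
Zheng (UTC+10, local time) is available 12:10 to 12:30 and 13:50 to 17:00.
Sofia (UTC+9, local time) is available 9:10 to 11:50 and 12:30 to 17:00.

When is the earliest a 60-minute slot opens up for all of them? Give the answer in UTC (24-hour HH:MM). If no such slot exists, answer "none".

Aarav → UTC: 03:00–07:00, 11:00–13:00.
Zheng → UTC: 02:10–02:30, 03:50–07:00.
Sofia → UTC: 00:10–02:50, 03:30–08:00.
Aarav ∩ Zheng: 03:50–07:00.
Aarav ∩ Zheng ∩ Sofia: 03:50–07:00.
Windows ≥ 60 min: 03:50–07:00.
Earliest such window starts at 03:50.

03:50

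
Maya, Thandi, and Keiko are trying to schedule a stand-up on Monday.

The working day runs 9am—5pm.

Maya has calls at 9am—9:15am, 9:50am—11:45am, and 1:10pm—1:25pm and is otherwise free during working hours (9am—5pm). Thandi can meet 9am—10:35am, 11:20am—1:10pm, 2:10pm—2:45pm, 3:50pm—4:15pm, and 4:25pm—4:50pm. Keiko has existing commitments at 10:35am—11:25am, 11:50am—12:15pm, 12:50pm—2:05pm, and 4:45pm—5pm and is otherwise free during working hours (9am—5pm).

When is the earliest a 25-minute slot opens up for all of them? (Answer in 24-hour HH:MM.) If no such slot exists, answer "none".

09:15

Maya free within 09:00–17:00: 09:15–09:50, 11:45–13:10, 13:25–17:00.
Keiko free within 09:00–17:00: 09:00–10:35, 11:25–11:50, 12:15–12:50, 14:05–16:45.
Maya ∩ Thandi: 09:15–09:50, 11:45–13:10, 14:10–14:45, 15:50–16:15, 16:25–16:50.
Maya ∩ Thandi ∩ Keiko: 09:15–09:50, 11:45–11:50, 12:15–12:50, 14:10–14:45, 15:50–16:15, 16:25–16:45.
Windows ≥ 25 min: 09:15–09:50, 12:15–12:50, 14:10–14:45, 15:50–16:15.
Earliest such window starts at 09:15.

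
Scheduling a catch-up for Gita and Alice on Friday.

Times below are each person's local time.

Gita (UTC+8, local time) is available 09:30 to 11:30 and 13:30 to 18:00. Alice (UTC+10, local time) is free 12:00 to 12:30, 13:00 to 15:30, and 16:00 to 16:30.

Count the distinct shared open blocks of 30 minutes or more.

Gita → UTC: 01:30–03:30, 05:30–10:00.
Alice → UTC: 02:00–02:30, 03:00–05:30, 06:00–06:30.
Gita ∩ Alice: 02:00–02:30, 03:00–03:30, 06:00–06:30.
Windows ≥ 30 min: 02:00–02:30, 03:00–03:30, 06:00–06:30.
That's 3 windows.

3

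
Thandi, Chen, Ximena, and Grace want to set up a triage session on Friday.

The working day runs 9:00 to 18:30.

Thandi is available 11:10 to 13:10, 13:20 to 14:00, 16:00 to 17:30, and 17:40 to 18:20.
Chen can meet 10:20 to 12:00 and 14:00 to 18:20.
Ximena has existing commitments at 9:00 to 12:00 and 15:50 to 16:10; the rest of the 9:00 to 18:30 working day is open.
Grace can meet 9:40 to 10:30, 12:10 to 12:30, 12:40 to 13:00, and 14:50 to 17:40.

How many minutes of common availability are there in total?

80 minutes

Ximena free within 09:00–18:30: 12:00–15:50, 16:10–18:30.
Thandi ∩ Chen: 11:10–12:00, 16:00–17:30, 17:40–18:20.
Thandi ∩ Chen ∩ Ximena: 16:10–17:30, 17:40–18:20.
Thandi ∩ Chen ∩ Ximena ∩ Grace: 16:10–17:30.
Total common minutes: 80.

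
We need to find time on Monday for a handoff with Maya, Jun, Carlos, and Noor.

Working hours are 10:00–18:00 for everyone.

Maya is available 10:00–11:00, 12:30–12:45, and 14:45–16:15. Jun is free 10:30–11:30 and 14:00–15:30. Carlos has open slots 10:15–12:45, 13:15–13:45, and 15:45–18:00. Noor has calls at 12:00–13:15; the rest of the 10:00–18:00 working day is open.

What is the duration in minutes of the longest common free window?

Noor free within 10:00–18:00: 10:00–12:00, 13:15–18:00.
Maya ∩ Jun: 10:30–11:00, 14:45–15:30.
Maya ∩ Jun ∩ Carlos: 10:30–11:00.
Maya ∩ Jun ∩ Carlos ∩ Noor: 10:30–11:00.
Single common window of 30 minutes.

30 minutes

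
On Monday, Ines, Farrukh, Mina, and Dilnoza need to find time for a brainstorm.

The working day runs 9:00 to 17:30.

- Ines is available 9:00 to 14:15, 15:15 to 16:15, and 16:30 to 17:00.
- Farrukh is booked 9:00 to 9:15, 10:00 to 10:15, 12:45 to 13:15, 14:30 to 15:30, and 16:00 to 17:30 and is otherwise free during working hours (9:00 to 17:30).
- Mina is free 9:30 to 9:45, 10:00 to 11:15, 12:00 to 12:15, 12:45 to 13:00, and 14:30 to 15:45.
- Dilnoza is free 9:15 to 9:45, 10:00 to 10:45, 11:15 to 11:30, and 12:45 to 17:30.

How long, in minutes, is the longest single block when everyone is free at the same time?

30 minutes

Farrukh free within 09:00–17:30: 09:15–10:00, 10:15–12:45, 13:15–14:30, 15:30–16:00.
Ines ∩ Farrukh: 09:15–10:00, 10:15–12:45, 13:15–14:15, 15:30–16:00.
Ines ∩ Farrukh ∩ Mina: 09:30–09:45, 10:15–11:15, 12:00–12:15, 15:30–15:45.
Ines ∩ Farrukh ∩ Mina ∩ Dilnoza: 09:30–09:45, 10:15–10:45, 15:30–15:45.
Common window lengths: 15, 30, 15 min; longest is 30.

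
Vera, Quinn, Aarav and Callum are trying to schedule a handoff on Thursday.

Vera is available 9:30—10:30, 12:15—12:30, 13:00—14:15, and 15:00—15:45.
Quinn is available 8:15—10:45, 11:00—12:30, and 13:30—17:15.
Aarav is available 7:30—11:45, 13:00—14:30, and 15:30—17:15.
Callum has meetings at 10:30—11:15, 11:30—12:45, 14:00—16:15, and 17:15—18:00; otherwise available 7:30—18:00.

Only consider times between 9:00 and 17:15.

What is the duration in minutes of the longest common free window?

60 minutes

Callum free within 07:30–18:00: 07:30–10:30, 11:15–11:30, 12:45–14:00, 16:15–17:15.
Vera ∩ Quinn: 09:30–10:30, 12:15–12:30, 13:30–14:15, 15:00–15:45.
Vera ∩ Quinn ∩ Aarav: 09:30–10:30, 13:30–14:15, 15:30–15:45.
Vera ∩ Quinn ∩ Aarav ∩ Callum: 09:30–10:30, 13:30–14:00.
Restricted to 09:00–17:15: 09:30–10:30, 13:30–14:00.
Common window lengths: 60, 30 min; longest is 60.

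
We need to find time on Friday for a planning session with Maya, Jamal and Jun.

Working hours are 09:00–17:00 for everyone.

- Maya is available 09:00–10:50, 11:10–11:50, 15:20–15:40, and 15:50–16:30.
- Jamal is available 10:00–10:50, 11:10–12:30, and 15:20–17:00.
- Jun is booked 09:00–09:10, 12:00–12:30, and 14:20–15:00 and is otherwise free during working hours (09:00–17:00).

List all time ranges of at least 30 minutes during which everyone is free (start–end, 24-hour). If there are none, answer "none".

Jun free within 09:00–17:00: 09:10–12:00, 12:30–14:20, 15:00–17:00.
Maya ∩ Jamal: 10:00–10:50, 11:10–11:50, 15:20–15:40, 15:50–16:30.
Maya ∩ Jamal ∩ Jun: 10:00–10:50, 11:10–11:50, 15:20–15:40, 15:50–16:30.
Windows ≥ 30 min: 10:00–10:50, 11:10–11:50, 15:50–16:30.

10:00–10:50, 11:10–11:50, 15:50–16:30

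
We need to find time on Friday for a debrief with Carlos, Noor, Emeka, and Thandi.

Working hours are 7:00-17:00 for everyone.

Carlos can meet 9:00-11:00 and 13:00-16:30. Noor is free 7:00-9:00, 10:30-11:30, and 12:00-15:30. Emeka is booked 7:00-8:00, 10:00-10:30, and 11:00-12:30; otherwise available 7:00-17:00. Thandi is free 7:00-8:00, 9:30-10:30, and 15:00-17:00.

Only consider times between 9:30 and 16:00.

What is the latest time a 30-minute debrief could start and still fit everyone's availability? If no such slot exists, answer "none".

15:00

Emeka free within 07:00–17:00: 08:00–10:00, 10:30–11:00, 12:30–17:00.
Carlos ∩ Noor: 10:30–11:00, 13:00–15:30.
Carlos ∩ Noor ∩ Emeka: 10:30–11:00, 13:00–15:30.
Carlos ∩ Noor ∩ Emeka ∩ Thandi: 15:00–15:30.
Restricted to 09:30–16:00: 15:00–15:30.
Windows ≥ 30 min: 15:00–15:30.
Latest start in the last window 15:00–15:30 is 15:30 − 30 min = 15:00.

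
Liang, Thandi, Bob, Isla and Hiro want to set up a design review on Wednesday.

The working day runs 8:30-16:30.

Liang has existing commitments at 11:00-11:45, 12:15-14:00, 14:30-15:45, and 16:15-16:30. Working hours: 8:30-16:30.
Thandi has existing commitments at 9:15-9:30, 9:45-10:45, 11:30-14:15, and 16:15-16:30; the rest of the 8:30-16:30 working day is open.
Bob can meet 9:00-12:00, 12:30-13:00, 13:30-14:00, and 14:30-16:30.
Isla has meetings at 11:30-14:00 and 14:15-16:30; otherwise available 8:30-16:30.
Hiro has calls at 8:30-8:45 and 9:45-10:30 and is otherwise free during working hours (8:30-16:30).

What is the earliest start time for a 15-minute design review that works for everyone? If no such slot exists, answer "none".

09:00

Liang free within 08:30–16:30: 08:30–11:00, 11:45–12:15, 14:00–14:30, 15:45–16:15.
Thandi free within 08:30–16:30: 08:30–09:15, 09:30–09:45, 10:45–11:30, 14:15–16:15.
Isla free within 08:30–16:30: 08:30–11:30, 14:00–14:15.
Hiro free within 08:30–16:30: 08:45–09:45, 10:30–16:30.
Liang ∩ Thandi: 08:30–09:15, 09:30–09:45, 10:45–11:00, 14:15–14:30, 15:45–16:15.
Liang ∩ Thandi ∩ Bob: 09:00–09:15, 09:30–09:45, 10:45–11:00, 15:45–16:15.
Liang ∩ Thandi ∩ Bob ∩ Isla: 09:00–09:15, 09:30–09:45, 10:45–11:00.
Liang ∩ Thandi ∩ Bob ∩ Isla ∩ Hiro: 09:00–09:15, 09:30–09:45, 10:45–11:00.
Windows ≥ 15 min: 09:00–09:15, 09:30–09:45, 10:45–11:00.
Earliest such window starts at 09:00.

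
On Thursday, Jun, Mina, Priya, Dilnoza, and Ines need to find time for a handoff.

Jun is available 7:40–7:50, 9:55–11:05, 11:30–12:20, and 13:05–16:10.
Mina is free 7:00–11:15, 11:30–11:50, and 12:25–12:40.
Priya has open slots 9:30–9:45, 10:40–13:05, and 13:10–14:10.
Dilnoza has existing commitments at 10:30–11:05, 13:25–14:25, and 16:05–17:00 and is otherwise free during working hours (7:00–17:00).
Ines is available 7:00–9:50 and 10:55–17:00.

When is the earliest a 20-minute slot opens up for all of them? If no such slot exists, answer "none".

Dilnoza free within 07:00–17:00: 07:00–10:30, 11:05–13:25, 14:25–16:05.
Jun ∩ Mina: 07:40–07:50, 09:55–11:05, 11:30–11:50.
Jun ∩ Mina ∩ Priya: 10:40–11:05, 11:30–11:50.
Jun ∩ Mina ∩ Priya ∩ Dilnoza: 11:30–11:50.
Jun ∩ Mina ∩ Priya ∩ Dilnoza ∩ Ines: 11:30–11:50.
Windows ≥ 20 min: 11:30–11:50.
Earliest such window starts at 11:30.

11:30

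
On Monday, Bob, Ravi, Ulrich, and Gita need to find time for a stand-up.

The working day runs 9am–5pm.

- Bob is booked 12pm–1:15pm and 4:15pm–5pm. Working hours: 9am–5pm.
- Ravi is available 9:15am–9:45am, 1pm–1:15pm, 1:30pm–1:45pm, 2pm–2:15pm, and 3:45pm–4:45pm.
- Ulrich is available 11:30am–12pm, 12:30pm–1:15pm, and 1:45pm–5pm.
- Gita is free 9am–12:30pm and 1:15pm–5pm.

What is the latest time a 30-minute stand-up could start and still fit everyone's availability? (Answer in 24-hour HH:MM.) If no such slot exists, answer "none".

15:45

Bob free within 09:00–17:00: 09:00–12:00, 13:15–16:15.
Bob ∩ Ravi: 09:15–09:45, 13:30–13:45, 14:00–14:15, 15:45–16:15.
Bob ∩ Ravi ∩ Ulrich: 14:00–14:15, 15:45–16:15.
Bob ∩ Ravi ∩ Ulrich ∩ Gita: 14:00–14:15, 15:45–16:15.
Windows ≥ 30 min: 15:45–16:15.
Latest start in the last window 15:45–16:15 is 16:15 − 30 min = 15:45.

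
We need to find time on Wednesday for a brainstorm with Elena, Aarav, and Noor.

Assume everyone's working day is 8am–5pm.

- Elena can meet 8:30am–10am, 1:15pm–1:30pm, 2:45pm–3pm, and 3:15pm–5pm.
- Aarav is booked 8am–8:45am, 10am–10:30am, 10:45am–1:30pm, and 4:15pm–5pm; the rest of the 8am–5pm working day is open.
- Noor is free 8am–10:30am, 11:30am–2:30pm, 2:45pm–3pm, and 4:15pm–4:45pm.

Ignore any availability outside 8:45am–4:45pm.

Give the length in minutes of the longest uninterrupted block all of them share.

Aarav free within 08:00–17:00: 08:45–10:00, 10:30–10:45, 13:30–16:15.
Elena ∩ Aarav: 08:45–10:00, 14:45–15:00, 15:15–16:15.
Elena ∩ Aarav ∩ Noor: 08:45–10:00, 14:45–15:00.
Restricted to 08:45–16:45: 08:45–10:00, 14:45–15:00.
Common window lengths: 75, 15 min; longest is 75.

75 minutes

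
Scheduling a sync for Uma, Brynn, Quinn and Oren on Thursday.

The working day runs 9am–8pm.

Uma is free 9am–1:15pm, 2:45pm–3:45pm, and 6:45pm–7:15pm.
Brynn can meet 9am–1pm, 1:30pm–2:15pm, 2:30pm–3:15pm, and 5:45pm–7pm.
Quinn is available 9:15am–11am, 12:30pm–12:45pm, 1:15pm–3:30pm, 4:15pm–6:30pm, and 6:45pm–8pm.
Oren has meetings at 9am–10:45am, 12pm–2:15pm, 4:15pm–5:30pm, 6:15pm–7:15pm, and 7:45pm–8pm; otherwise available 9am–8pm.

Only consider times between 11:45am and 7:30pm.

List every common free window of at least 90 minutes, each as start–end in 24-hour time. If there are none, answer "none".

none

Oren free within 09:00–20:00: 10:45–12:00, 14:15–16:15, 17:30–18:15, 19:15–19:45.
Uma ∩ Brynn: 09:00–13:00, 14:45–15:15, 18:45–19:00.
Uma ∩ Brynn ∩ Quinn: 09:15–11:00, 12:30–12:45, 14:45–15:15, 18:45–19:00.
Uma ∩ Brynn ∩ Quinn ∩ Oren: 10:45–11:00, 14:45–15:15.
Restricted to 11:45–19:30: 14:45–15:15.
Windows ≥ 90 min: (none).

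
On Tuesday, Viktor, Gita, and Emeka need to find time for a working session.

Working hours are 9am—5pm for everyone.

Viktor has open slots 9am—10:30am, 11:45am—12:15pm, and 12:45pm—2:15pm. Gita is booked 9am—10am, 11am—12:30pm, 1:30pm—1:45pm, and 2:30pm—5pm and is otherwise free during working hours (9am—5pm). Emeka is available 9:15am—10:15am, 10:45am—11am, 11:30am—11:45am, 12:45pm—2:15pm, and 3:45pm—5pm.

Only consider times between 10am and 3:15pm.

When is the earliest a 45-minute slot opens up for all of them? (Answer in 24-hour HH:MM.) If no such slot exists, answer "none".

Gita free within 09:00–17:00: 10:00–11:00, 12:30–13:30, 13:45–14:30.
Viktor ∩ Gita: 10:00–10:30, 12:45–13:30, 13:45–14:15.
Viktor ∩ Gita ∩ Emeka: 10:00–10:15, 12:45–13:30, 13:45–14:15.
Restricted to 10:00–15:15: 10:00–10:15, 12:45–13:30, 13:45–14:15.
Windows ≥ 45 min: 12:45–13:30.
Earliest such window starts at 12:45.

12:45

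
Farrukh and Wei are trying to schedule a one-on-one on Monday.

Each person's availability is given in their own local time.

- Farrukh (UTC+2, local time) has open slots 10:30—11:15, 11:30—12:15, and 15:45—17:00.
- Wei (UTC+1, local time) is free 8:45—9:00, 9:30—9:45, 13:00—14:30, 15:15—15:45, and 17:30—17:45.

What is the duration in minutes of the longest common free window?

Farrukh → UTC: 08:30–09:15, 09:30–10:15, 13:45–15:00.
Wei → UTC: 07:45–08:00, 08:30–08:45, 12:00–13:30, 14:15–14:45, 16:30–16:45.
Farrukh ∩ Wei: 08:30–08:45, 14:15–14:45.
Common window lengths: 15, 30 min; longest is 30.

30 minutes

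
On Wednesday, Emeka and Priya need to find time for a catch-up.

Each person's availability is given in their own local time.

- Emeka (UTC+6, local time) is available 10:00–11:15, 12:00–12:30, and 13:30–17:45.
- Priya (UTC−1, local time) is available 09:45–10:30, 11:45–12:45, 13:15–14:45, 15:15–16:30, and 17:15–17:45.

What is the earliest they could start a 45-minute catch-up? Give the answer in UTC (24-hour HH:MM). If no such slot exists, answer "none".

Emeka → UTC: 04:00–05:15, 06:00–06:30, 07:30–11:45.
Priya → UTC: 10:45–11:30, 12:45–13:45, 14:15–15:45, 16:15–17:30, 18:15–18:45.
Emeka ∩ Priya: 10:45–11:30.
Windows ≥ 45 min: 10:45–11:30.
Earliest such window starts at 10:45.

10:45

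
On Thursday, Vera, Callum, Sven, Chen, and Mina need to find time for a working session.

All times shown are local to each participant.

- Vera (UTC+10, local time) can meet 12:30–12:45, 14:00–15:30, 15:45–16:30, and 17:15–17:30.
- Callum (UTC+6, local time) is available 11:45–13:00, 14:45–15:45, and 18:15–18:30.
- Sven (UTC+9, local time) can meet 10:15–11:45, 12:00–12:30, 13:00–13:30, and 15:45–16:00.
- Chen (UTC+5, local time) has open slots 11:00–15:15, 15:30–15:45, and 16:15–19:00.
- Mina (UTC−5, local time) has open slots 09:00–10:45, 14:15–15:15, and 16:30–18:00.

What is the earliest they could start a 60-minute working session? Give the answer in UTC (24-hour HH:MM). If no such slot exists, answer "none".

none

Vera → UTC: 02:30–02:45, 04:00–05:30, 05:45–06:30, 07:15–07:30.
Callum → UTC: 05:45–07:00, 08:45–09:45, 12:15–12:30.
Sven → UTC: 01:15–02:45, 03:00–03:30, 04:00–04:30, 06:45–07:00.
Chen → UTC: 06:00–10:15, 10:30–10:45, 11:15–14:00.
Mina → UTC: 14:00–15:45, 19:15–20:15, 21:30–23:00.
Vera ∩ Callum: 05:45–06:30.
Vera ∩ Callum ∩ Sven: (none).
Vera ∩ Callum ∩ Sven ∩ Chen: (none).
Vera ∩ Callum ∩ Sven ∩ Chen ∩ Mina: (none).
Windows ≥ 60 min: (none).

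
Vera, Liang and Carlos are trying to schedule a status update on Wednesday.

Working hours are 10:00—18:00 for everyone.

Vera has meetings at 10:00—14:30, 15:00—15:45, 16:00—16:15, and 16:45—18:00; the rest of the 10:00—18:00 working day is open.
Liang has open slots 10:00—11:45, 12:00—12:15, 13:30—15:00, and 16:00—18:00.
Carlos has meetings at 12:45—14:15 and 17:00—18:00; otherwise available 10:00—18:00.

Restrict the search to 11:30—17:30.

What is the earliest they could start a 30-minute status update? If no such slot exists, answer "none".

14:30

Vera free within 10:00–18:00: 14:30–15:00, 15:45–16:00, 16:15–16:45.
Carlos free within 10:00–18:00: 10:00–12:45, 14:15–17:00.
Vera ∩ Liang: 14:30–15:00, 16:15–16:45.
Vera ∩ Liang ∩ Carlos: 14:30–15:00, 16:15–16:45.
Restricted to 11:30–17:30: 14:30–15:00, 16:15–16:45.
Windows ≥ 30 min: 14:30–15:00, 16:15–16:45.
Earliest such window starts at 14:30.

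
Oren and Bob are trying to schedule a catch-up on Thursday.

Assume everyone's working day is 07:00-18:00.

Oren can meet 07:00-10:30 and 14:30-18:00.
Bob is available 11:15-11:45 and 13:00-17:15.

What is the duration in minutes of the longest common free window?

165 minutes

Oren ∩ Bob: 14:30–17:15.
Single common window of 165 minutes.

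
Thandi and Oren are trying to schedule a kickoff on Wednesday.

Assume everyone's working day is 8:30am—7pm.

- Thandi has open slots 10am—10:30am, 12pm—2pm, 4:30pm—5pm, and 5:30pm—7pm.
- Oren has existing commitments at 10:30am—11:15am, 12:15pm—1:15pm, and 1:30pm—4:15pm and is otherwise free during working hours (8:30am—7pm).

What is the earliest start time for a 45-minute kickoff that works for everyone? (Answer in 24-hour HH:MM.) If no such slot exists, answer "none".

17:30

Oren free within 08:30–19:00: 08:30–10:30, 11:15–12:15, 13:15–13:30, 16:15–19:00.
Thandi ∩ Oren: 10:00–10:30, 12:00–12:15, 13:15–13:30, 16:30–17:00, 17:30–19:00.
Windows ≥ 45 min: 17:30–19:00.
Earliest such window starts at 17:30.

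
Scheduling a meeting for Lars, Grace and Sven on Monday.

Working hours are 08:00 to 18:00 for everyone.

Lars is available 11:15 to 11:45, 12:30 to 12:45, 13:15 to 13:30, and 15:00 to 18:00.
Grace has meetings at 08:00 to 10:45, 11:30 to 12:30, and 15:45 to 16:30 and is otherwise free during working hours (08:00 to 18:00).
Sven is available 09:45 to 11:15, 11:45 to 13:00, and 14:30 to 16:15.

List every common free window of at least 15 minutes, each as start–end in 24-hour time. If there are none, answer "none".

12:30–12:45, 15:00–15:45

Grace free within 08:00–18:00: 10:45–11:30, 12:30–15:45, 16:30–18:00.
Lars ∩ Grace: 11:15–11:30, 12:30–12:45, 13:15–13:30, 15:00–15:45, 16:30–18:00.
Lars ∩ Grace ∩ Sven: 12:30–12:45, 15:00–15:45.
Windows ≥ 15 min: 12:30–12:45, 15:00–15:45.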